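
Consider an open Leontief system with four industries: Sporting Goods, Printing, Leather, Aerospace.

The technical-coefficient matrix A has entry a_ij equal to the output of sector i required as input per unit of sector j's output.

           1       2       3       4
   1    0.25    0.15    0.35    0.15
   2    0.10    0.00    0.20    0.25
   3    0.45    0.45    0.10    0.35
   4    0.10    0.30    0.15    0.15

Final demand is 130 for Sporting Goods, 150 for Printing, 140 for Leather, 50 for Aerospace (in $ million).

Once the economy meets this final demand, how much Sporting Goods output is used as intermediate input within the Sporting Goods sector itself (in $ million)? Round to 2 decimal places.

I − A =
  [   0.75    -0.15    -0.35    -0.15]
  [  -0.10     1.00    -0.20    -0.25]
  [  -0.45    -0.45     0.90    -0.35]
  [  -0.10    -0.30    -0.15     0.85]
Compute the cofactors C_ij = (−1)^(i+j)·(3×3 minor ij) of I−A; the adjugate is their transpose:
adj(I−A) = Cᵀ =
  [ 0.530625   0.328125   0.333875   0.327625]
  [ 0.194125   0.364625   0.193375   0.221125]
  [ 0.443750   0.441750   0.545250   0.432750]
  [ 0.209250   0.245250   0.203750   0.407250]
det(I−A) = Σ_j (I−A)_1j·C_1j = (0.75)(0.530625) + (-0.15)(0.194125) + (-0.35)(0.443750) + (-0.15)(0.209250) = 0.18215
(I − A)⁻¹ = adj(I−A) / det(I−A) ≈
  [   2.9131     1.8014     1.8330     1.7987]
  [   1.0657     2.0018     1.0616     1.2140]
  [   2.4362     2.4252     2.9934     2.3758]
  [   1.1488     1.3464     1.1186     2.2358]
First solve x = (I − A)⁻¹ d = adj(I−A)·d / det(I−A); in particular x_1 = (0.530625·130 + 0.328125·150 + 0.333875·140 + 0.327625·50) / 0.18215 = 181.32375 / 0.18215 ≈ 995.4639.
Intermediate flow from 1 to 1: z_11 = a_11 · x_1 = 0.25 × 181.32375 / 0.18215 = 45.3309375 / 0.18215 ≈ 248.87.

z_11 = 248.87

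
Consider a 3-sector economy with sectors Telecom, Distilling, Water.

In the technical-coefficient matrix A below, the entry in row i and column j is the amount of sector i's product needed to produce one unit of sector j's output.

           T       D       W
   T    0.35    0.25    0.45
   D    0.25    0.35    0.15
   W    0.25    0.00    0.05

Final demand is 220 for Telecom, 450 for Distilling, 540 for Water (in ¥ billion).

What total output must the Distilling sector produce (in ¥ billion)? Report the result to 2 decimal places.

x_D = 1545.86

I − A =
  [   0.65    -0.25    -0.45]
  [  -0.25     0.65    -0.15]
  [  -0.25     0.00     0.95]
Cofactors of I−A, C_ij = (−1)^(i+j)·(minor ij) (rows/columns in the sector order above):
  C_11 = (0.65)(0.95) − (-0.15)(0.00) = 0.6175
  C_12 = −[(-0.25)(0.95) − (-0.15)(-0.25)] = 0.2750
  C_13 = (-0.25)(0.00) − (0.65)(-0.25) = 0.1625
  C_21 = −[(-0.25)(0.95) − (-0.45)(0.00)] = 0.2375
  C_22 = (0.65)(0.95) − (-0.45)(-0.25) = 0.5050
  C_23 = −[(0.65)(0.00) − (-0.25)(-0.25)] = 0.0625
  C_31 = (-0.25)(-0.15) − (-0.45)(0.65) = 0.3300
  C_32 = −[(0.65)(-0.15) − (-0.45)(-0.25)] = 0.2100
  C_33 = (0.65)(0.65) − (-0.25)(-0.25) = 0.3600
det(I−A) = Σ_j (I−A)_1j·C_1j = (0.65)(0.6175) + (-0.25)(0.2750) + (-0.45)(0.1625) = 0.2595
adj(I−A) = Cᵀ =
  [ 0.6175   0.2375   0.3300]
  [ 0.2750   0.5050   0.2100]
  [ 0.1625   0.0625   0.3600]
(I − A)⁻¹ = adj(I−A) / det(I−A) ≈
  [   2.3796     0.9152     1.2717]
  [   1.0597     1.9461     0.8092]
  [   0.6262     0.2408     1.3873]
x = (I − A)⁻¹ d = adj(I−A)·d / det(I−A), with det(I−A) = 0.2595:
  x_T = (0.6175·220 + 0.2375·450 + 0.3300·540) / 0.2595 = 420.925 / 0.2595 ≈ 1622.06
  x_D = (0.2750·220 + 0.5050·450 + 0.2100·540) / 0.2595 = 401.15 / 0.2595 ≈ 1545.86
  x_W = (0.1625·220 + 0.0625·450 + 0.3600·540) / 0.2595 = 258.275 / 0.2595 ≈ 995.28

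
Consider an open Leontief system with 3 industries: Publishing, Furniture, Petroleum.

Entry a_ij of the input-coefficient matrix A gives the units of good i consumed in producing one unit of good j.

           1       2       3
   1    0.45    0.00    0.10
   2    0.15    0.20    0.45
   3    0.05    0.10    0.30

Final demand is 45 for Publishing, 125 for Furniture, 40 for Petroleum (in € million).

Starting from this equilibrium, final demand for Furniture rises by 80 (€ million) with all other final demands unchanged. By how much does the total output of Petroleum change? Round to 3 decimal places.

I − A =
  [   0.55     0.00    -0.10]
  [  -0.15     0.80    -0.45]
  [  -0.05    -0.10     0.70]
Cofactors of I−A, C_ij = (−1)^(i+j)·(minor ij) (rows/columns in the sector order above):
  C_11 = (0.80)(0.70) − (-0.45)(-0.10) = 0.5150
  C_12 = −[(-0.15)(0.70) − (-0.45)(-0.05)] = 0.1275
  C_13 = (-0.15)(-0.10) − (0.80)(-0.05) = 0.0550
  C_21 = −[(0.00)(0.70) − (-0.10)(-0.10)] = 0.0100
  C_22 = (0.55)(0.70) − (-0.10)(-0.05) = 0.3800
  C_23 = −[(0.55)(-0.10) − (0.00)(-0.05)] = 0.0550
  C_31 = (0.00)(-0.45) − (-0.10)(0.80) = 0.0800
  C_32 = −[(0.55)(-0.45) − (-0.10)(-0.15)] = 0.2625
  C_33 = (0.55)(0.80) − (0.00)(-0.15) = 0.4400
det(I−A) = Σ_j (I−A)_1j·C_1j = (0.55)(0.5150) + (0.00)(0.1275) + (-0.10)(0.0550) = 0.27775
adj(I−A) = Cᵀ =
  [ 0.5150   0.0100   0.0800]
  [ 0.1275   0.3800   0.2625]
  [ 0.0550   0.0550   0.4400]
(I − A)⁻¹ = adj(I−A) / det(I−A) ≈
  [   1.8542     0.0360     0.2880]
  [   0.4590     1.3681     0.9451]
  [   0.1980     0.1980     1.5842]
Δx = (I − A)⁻¹ Δd with Δd having +80 in the Furniture component and 0 elsewhere.
So Δx_3 = L_32 · (+80), where L_32 = adj(I−A)_32 / det(I−A) = 0.0550 / 0.27775.
Δx_3 = 0.0550 × (+80) / 0.27775 = 4.40 / 0.27775 ≈ 15.842.

Δx_3 = 15.842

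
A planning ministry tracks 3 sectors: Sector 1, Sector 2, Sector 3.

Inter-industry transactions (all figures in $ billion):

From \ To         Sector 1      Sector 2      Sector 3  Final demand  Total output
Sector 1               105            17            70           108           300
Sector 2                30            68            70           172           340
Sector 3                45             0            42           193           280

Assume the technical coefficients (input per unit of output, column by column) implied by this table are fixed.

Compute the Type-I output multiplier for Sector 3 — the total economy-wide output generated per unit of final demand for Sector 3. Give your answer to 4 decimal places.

Technical coefficients a_ij = z_ij / X_j:
  a_11 = 105/300 = 0.35, a_21 = 30/300 = 0.10, a_31 = 45/300 = 0.15
  a_12 = 17/340 = 0.05, a_22 = 68/340 = 0.20, a_32 = 0/340 = 0.00
  a_13 = 70/280 = 0.25, a_23 = 70/280 = 0.25, a_33 = 42/280 = 0.15
I − A =
  [   0.65    -0.05    -0.25]
  [  -0.10     0.80    -0.25]
  [  -0.15     0.00     0.85]
Cofactors of I−A, C_ij = (−1)^(i+j)·(minor ij) (rows/columns in the sector order above):
  C_11 = (0.80)(0.85) − (-0.25)(0.00) = 0.6800
  C_12 = −[(-0.10)(0.85) − (-0.25)(-0.15)] = 0.1225
  C_13 = (-0.10)(0.00) − (0.80)(-0.15) = 0.1200
  C_21 = −[(-0.05)(0.85) − (-0.25)(0.00)] = 0.0425
  C_22 = (0.65)(0.85) − (-0.25)(-0.15) = 0.5150
  C_23 = −[(0.65)(0.00) − (-0.05)(-0.15)] = 0.0075
  C_31 = (-0.05)(-0.25) − (-0.25)(0.80) = 0.2125
  C_32 = −[(0.65)(-0.25) − (-0.25)(-0.10)] = 0.1875
  C_33 = (0.65)(0.80) − (-0.05)(-0.10) = 0.5150
det(I−A) = Σ_j (I−A)_1j·C_1j = (0.65)(0.6800) + (-0.05)(0.1225) + (-0.25)(0.1200) = 0.405875
adj(I−A) = Cᵀ =
  [ 0.6800   0.0425   0.2125]
  [ 0.1225   0.5150   0.1875]
  [ 0.1200   0.0075   0.5150]
(I − A)⁻¹ = adj(I−A) / det(I−A) ≈
  [   1.67539     0.10471     0.52356]
  [   0.30182     1.26886     0.46196]
  [   0.29566     0.01848     1.26886]
The output multiplier for sector j is the column-j sum of the Leontief inverse (I − A)⁻¹ = adj(I−A) / det(I−A).
Column 3 of adj(I−A): (0.2125, 0.1875, 0.5150); det(I−A) = 0.405875.
m_3 = (0.2125 + 0.1875 + 0.5150) / 0.405875 = 0.915 / 0.405875 ≈ 2.2544.

m_3 = 2.2544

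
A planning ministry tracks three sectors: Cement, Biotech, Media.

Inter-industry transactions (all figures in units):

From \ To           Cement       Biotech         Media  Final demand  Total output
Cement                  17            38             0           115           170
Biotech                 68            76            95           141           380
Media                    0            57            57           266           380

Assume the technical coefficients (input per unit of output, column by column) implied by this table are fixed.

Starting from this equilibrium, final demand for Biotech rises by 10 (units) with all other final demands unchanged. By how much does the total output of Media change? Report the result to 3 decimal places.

Technical coefficients a_ij = z_ij / X_j:
  a_11 = 17/170 = 0.10, a_21 = 68/170 = 0.40, a_31 = 0/170 = 0.00
  a_12 = 38/380 = 0.10, a_22 = 76/380 = 0.20, a_32 = 57/380 = 0.15
  a_13 = 0/380 = 0.00, a_23 = 95/380 = 0.25, a_33 = 57/380 = 0.15
I − A =
  [   0.90    -0.10     0.00]
  [  -0.40     0.80    -0.25]
  [   0.00    -0.15     0.85]
Cofactors of I−A, C_ij = (−1)^(i+j)·(minor ij) (rows/columns in the sector order above):
  C_11 = (0.80)(0.85) − (-0.25)(-0.15) = 0.6425
  C_12 = −[(-0.40)(0.85) − (-0.25)(0.00)] = 0.3400
  C_13 = (-0.40)(-0.15) − (0.80)(0.00) = 0.0600
  C_21 = −[(-0.10)(0.85) − (0.00)(-0.15)] = 0.0850
  C_22 = (0.90)(0.85) − (0.00)(0.00) = 0.7650
  C_23 = −[(0.90)(-0.15) − (-0.10)(0.00)] = 0.1350
  C_31 = (-0.10)(-0.25) − (0.00)(0.80) = 0.0250
  C_32 = −[(0.90)(-0.25) − (0.00)(-0.40)] = 0.2250
  C_33 = (0.90)(0.80) − (-0.10)(-0.40) = 0.6800
det(I−A) = Σ_j (I−A)_1j·C_1j = (0.90)(0.6425) + (-0.10)(0.3400) + (0.00)(0.0600) = 0.54425
adj(I−A) = Cᵀ =
  [ 0.6425   0.0850   0.0250]
  [ 0.3400   0.7650   0.2250]
  [ 0.0600   0.1350   0.6800]
(I − A)⁻¹ = adj(I−A) / det(I−A) ≈
  [   1.1805     0.1562     0.0459]
  [   0.6247     1.4056     0.4134]
  [   0.1102     0.2480     1.2494]
Δx = (I − A)⁻¹ Δd with Δd having +10 in the Biotech component and 0 elsewhere.
So Δx_3 = L_32 · (+10), where L_32 = adj(I−A)_32 / det(I−A) = 0.1350 / 0.54425.
Δx_3 = 0.1350 × (+10) / 0.54425 = 1.35 / 0.54425 ≈ 2.480.

Δx_3 = 2.480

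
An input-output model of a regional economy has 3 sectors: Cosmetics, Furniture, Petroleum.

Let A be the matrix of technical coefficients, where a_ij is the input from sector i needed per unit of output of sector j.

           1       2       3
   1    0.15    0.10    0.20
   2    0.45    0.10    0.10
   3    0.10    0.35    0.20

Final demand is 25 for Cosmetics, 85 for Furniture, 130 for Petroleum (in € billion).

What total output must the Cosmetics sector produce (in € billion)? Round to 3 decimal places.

I − A =
  [   0.85    -0.10    -0.20]
  [  -0.45     0.90    -0.10]
  [  -0.10    -0.35     0.80]
Cofactors of I−A, C_ij = (−1)^(i+j)·(minor ij) (rows/columns in the sector order above):
  C_11 = (0.90)(0.80) − (-0.10)(-0.35) = 0.6850
  C_12 = −[(-0.45)(0.80) − (-0.10)(-0.10)] = 0.3700
  C_13 = (-0.45)(-0.35) − (0.90)(-0.10) = 0.2475
  C_21 = −[(-0.10)(0.80) − (-0.20)(-0.35)] = 0.1500
  C_22 = (0.85)(0.80) − (-0.20)(-0.10) = 0.6600
  C_23 = −[(0.85)(-0.35) − (-0.10)(-0.10)] = 0.3075
  C_31 = (-0.10)(-0.10) − (-0.20)(0.90) = 0.1900
  C_32 = −[(0.85)(-0.10) − (-0.20)(-0.45)] = 0.1750
  C_33 = (0.85)(0.90) − (-0.10)(-0.45) = 0.7200
det(I−A) = Σ_j (I−A)_1j·C_1j = (0.85)(0.6850) + (-0.10)(0.3700) + (-0.20)(0.2475) = 0.49575
adj(I−A) = Cᵀ =
  [ 0.6850   0.1500   0.1900]
  [ 0.3700   0.6600   0.1750]
  [ 0.2475   0.3075   0.7200]
(I − A)⁻¹ = adj(I−A) / det(I−A) ≈
  [   1.3817     0.3026     0.3833]
  [   0.7463     1.3313     0.3530]
  [   0.4992     0.6203     1.4523]
x = (I − A)⁻¹ d = adj(I−A)·d / det(I−A), with det(I−A) = 0.49575:
  x_1 = (0.6850·25 + 0.1500·85 + 0.1900·130) / 0.49575 = 54.575 / 0.49575 ≈ 110.086
  x_2 = (0.3700·25 + 0.6600·85 + 0.1750·130) / 0.49575 = 88.10 / 0.49575 ≈ 177.711
  x_3 = (0.2475·25 + 0.3075·85 + 0.7200·130) / 0.49575 = 125.925 / 0.49575 ≈ 254.009

x_1 = 110.086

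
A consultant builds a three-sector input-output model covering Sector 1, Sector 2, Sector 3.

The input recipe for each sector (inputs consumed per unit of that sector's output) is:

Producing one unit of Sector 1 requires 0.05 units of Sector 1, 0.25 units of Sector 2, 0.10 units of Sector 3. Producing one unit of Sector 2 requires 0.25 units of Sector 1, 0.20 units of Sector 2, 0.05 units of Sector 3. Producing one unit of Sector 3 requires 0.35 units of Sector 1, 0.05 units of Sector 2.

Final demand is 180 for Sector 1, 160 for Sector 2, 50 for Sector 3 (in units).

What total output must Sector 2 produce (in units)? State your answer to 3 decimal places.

I − A =
  [   0.95    -0.25    -0.35]
  [  -0.25     0.80    -0.05]
  [  -0.10    -0.05     1.00]
Cofactors of I−A, C_ij = (−1)^(i+j)·(minor ij) (rows/columns in the sector order above):
  C_11 = (0.80)(1.00) − (-0.05)(-0.05) = 0.7975
  C_12 = −[(-0.25)(1.00) − (-0.05)(-0.10)] = 0.2550
  C_13 = (-0.25)(-0.05) − (0.80)(-0.10) = 0.0925
  C_21 = −[(-0.25)(1.00) − (-0.35)(-0.05)] = 0.2675
  C_22 = (0.95)(1.00) − (-0.35)(-0.10) = 0.9150
  C_23 = −[(0.95)(-0.05) − (-0.25)(-0.10)] = 0.0725
  C_31 = (-0.25)(-0.05) − (-0.35)(0.80) = 0.2925
  C_32 = −[(0.95)(-0.05) − (-0.35)(-0.25)] = 0.1350
  C_33 = (0.95)(0.80) − (-0.25)(-0.25) = 0.6975
det(I−A) = Σ_j (I−A)_1j·C_1j = (0.95)(0.7975) + (-0.25)(0.2550) + (-0.35)(0.0925) = 0.6615
adj(I−A) = Cᵀ =
  [ 0.7975   0.2675   0.2925]
  [ 0.2550   0.9150   0.1350]
  [ 0.0925   0.0725   0.6975]
(I − A)⁻¹ = adj(I−A) / det(I−A) ≈
  [   1.2056     0.4044     0.4422]
  [   0.3855     1.3832     0.2041]
  [   0.1398     0.1096     1.0544]
x = (I − A)⁻¹ d = adj(I−A)·d / det(I−A), with det(I−A) = 0.6615:
  x_1 = (0.7975·180 + 0.2675·160 + 0.2925·50) / 0.6615 = 200.975 / 0.6615 ≈ 303.817
  x_2 = (0.2550·180 + 0.9150·160 + 0.1350·50) / 0.6615 = 199.05 / 0.6615 ≈ 300.907
  x_3 = (0.0925·180 + 0.0725·160 + 0.6975·50) / 0.6615 = 63.125 / 0.6615 ≈ 95.427

x_2 = 300.907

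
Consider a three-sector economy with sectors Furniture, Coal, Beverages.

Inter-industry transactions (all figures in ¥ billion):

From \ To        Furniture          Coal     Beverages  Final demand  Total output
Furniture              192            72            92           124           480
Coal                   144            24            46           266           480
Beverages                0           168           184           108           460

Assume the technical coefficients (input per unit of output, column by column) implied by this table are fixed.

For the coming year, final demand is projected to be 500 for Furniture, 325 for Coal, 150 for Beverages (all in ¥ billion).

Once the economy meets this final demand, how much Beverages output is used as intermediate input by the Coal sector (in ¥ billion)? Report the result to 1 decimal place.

Technical coefficients a_ij = z_ij / X_j:
  a_FF = 192/480 = 0.40, a_CF = 144/480 = 0.30, a_BF = 0/480 = 0.00
  a_FC = 72/480 = 0.15, a_CC = 24/480 = 0.05, a_BC = 168/480 = 0.35
  a_FB = 92/460 = 0.20, a_CB = 46/460 = 0.10, a_BB = 184/460 = 0.40
I − A =
  [   0.60    -0.15    -0.20]
  [  -0.30     0.95    -0.10]
  [   0.00    -0.35     0.60]
Cofactors of I−A, C_ij = (−1)^(i+j)·(minor ij) (rows/columns in the sector order above):
  C_11 = (0.95)(0.60) − (-0.10)(-0.35) = 0.5350
  C_12 = −[(-0.30)(0.60) − (-0.10)(0.00)] = 0.1800
  C_13 = (-0.30)(-0.35) − (0.95)(0.00) = 0.1050
  C_21 = −[(-0.15)(0.60) − (-0.20)(-0.35)] = 0.1600
  C_22 = (0.60)(0.60) − (-0.20)(0.00) = 0.3600
  C_23 = −[(0.60)(-0.35) − (-0.15)(0.00)] = 0.2100
  C_31 = (-0.15)(-0.10) − (-0.20)(0.95) = 0.2050
  C_32 = −[(0.60)(-0.10) − (-0.20)(-0.30)] = 0.1200
  C_33 = (0.60)(0.95) − (-0.15)(-0.30) = 0.5250
det(I−A) = Σ_j (I−A)_1j·C_1j = (0.60)(0.5350) + (-0.15)(0.1800) + (-0.20)(0.1050) = 0.2730
adj(I−A) = Cᵀ =
  [ 0.5350   0.1600   0.2050]
  [ 0.1800   0.3600   0.1200]
  [ 0.1050   0.2100   0.5250]
(I − A)⁻¹ = adj(I−A) / det(I−A) ≈
  [   1.9597     0.5861     0.7509]
  [   0.6593     1.3187     0.4396]
  [   0.3846     0.7692     1.9231]
First solve x = (I − A)⁻¹ d = adj(I−A)·d / det(I−A); in particular x_C = (0.1800·500 + 0.3600·325 + 0.1200·150) / 0.2730 = 225.00 / 0.2730 ≈ 824.176.
Intermediate flow from B to C: z_BC = a_BC · x_C = 0.35 × 225.00 / 0.2730 = 78.75 / 0.2730 ≈ 288.5.

z_BC = 288.5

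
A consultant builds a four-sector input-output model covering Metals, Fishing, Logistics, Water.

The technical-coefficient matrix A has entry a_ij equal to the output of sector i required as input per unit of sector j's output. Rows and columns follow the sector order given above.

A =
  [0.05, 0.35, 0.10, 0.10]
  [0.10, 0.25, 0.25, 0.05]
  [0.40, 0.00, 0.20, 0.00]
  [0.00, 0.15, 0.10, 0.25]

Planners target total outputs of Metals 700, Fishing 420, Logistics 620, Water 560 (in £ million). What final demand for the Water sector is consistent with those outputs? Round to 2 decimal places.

I − A =
  [   0.95    -0.35    -0.10    -0.10]
  [  -0.10     0.75    -0.25    -0.05]
  [  -0.40     0.00     0.80     0.00]
  [   0.00    -0.15    -0.10     0.75]
d = (I − A) x:
  d_1 = (+0.95)·700 + (-0.35)·420 + (-0.10)·620 + (-0.10)·560 = 400.00
  d_2 = (-0.10)·700 + (+0.75)·420 + (-0.25)·620 + (-0.05)·560 = 62.00
  d_3 = (-0.40)·700 + (+0.00)·420 + (+0.80)·620 + (+0.00)·560 = 216.00
  d_4 = (+0.00)·700 + (-0.15)·420 + (-0.10)·620 + (+0.75)·560 = 295.00

d_4 = 295.00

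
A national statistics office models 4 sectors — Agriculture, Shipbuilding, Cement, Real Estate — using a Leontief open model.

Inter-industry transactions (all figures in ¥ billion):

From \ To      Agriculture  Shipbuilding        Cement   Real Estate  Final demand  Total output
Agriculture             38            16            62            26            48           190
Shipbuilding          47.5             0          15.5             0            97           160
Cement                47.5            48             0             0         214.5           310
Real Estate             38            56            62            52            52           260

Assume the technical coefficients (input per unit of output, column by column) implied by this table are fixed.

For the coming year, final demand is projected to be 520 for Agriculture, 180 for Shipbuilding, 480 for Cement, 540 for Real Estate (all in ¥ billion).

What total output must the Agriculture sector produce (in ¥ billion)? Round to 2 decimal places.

x_A = 1115.93

Technical coefficients a_ij = z_ij / X_j:
  a_AA = 38/190 = 0.20, a_SA = 47.5/190 = 0.25, a_CA = 47.5/190 = 0.25, a_RA = 38/190 = 0.20
  a_AS = 16/160 = 0.10, a_SS = 0/160 = 0.00, a_CS = 48/160 = 0.30, a_RS = 56/160 = 0.35
  a_AC = 62/310 = 0.20, a_SC = 15.5/310 = 0.05, a_CC = 0/310 = 0.00, a_RC = 62/310 = 0.20
  a_AR = 26/260 = 0.10, a_SR = 0/260 = 0.00, a_CR = 0/260 = 0.00, a_RR = 52/260 = 0.20
I − A =
  [   0.80    -0.10    -0.20    -0.10]
  [  -0.25     1.00    -0.05     0.00]
  [  -0.25    -0.30     1.00     0.00]
  [  -0.20    -0.35    -0.20     0.80]
Compute the cofactors C_ij = (−1)^(i+j)·(3×3 minor ij) of I−A; the adjugate is their transpose:
adj(I−A) = Cᵀ =
  [ 0.788000   0.169000   0.185750   0.098500]
  [ 0.210000   0.575000   0.076000   0.026250]
  [ 0.260000   0.214750   0.591250   0.032500]
  [ 0.353875   0.347500   0.227500   0.696750]
det(I−A) = Σ_j (I−A)_1j·C_1j = (0.80)(0.788000) + (-0.10)(0.210000) + (-0.20)(0.260000) + (-0.10)(0.353875) = 0.5220125
(I − A)⁻¹ = adj(I−A) / det(I−A) ≈
  [   1.5095     0.3237     0.3558     0.1887]
  [   0.4023     1.1015     0.1456     0.0503]
  [   0.4981     0.4114     1.1326     0.0623]
  [   0.6779     0.6657     0.4358     1.3347]
x = (I − A)⁻¹ d = adj(I−A)·d / det(I−A), with det(I−A) = 0.5220125:
  x_A = (0.788000·520 + 0.169000·180 + 0.185750·480 + 0.098500·540) / 0.5220125 = 582.53 / 0.5220125 ≈ 1115.93
  x_S = (0.210000·520 + 0.575000·180 + 0.076000·480 + 0.026250·540) / 0.5220125 = 263.355 / 0.5220125 ≈ 504.50
  x_C = (0.260000·520 + 0.214750·180 + 0.591250·480 + 0.032500·540) / 0.5220125 = 475.205 / 0.5220125 ≈ 910.33
  x_R = (0.353875·520 + 0.347500·180 + 0.227500·480 + 0.696750·540) / 0.5220125 = 732.01 / 0.5220125 ≈ 1402.28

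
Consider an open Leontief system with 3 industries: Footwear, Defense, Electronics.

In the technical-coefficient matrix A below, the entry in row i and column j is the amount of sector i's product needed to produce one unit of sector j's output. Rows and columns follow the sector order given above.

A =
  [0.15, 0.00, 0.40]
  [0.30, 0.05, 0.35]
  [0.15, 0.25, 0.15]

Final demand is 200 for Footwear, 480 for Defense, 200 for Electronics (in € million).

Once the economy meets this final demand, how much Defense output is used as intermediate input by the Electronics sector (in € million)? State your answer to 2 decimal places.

z_23 = 204.67

I − A =
  [   0.85     0.00    -0.40]
  [  -0.30     0.95    -0.35]
  [  -0.15    -0.25     0.85]
Cofactors of I−A, C_ij = (−1)^(i+j)·(minor ij) (rows/columns in the sector order above):
  C_11 = (0.95)(0.85) − (-0.35)(-0.25) = 0.7200
  C_12 = −[(-0.30)(0.85) − (-0.35)(-0.15)] = 0.3075
  C_13 = (-0.30)(-0.25) − (0.95)(-0.15) = 0.2175
  C_21 = −[(0.00)(0.85) − (-0.40)(-0.25)] = 0.1000
  C_22 = (0.85)(0.85) − (-0.40)(-0.15) = 0.6625
  C_23 = −[(0.85)(-0.25) − (0.00)(-0.15)] = 0.2125
  C_31 = (0.00)(-0.35) − (-0.40)(0.95) = 0.3800
  C_32 = −[(0.85)(-0.35) − (-0.40)(-0.30)] = 0.4175
  C_33 = (0.85)(0.95) − (0.00)(-0.30) = 0.8075
det(I−A) = Σ_j (I−A)_1j·C_1j = (0.85)(0.7200) + (0.00)(0.3075) + (-0.40)(0.2175) = 0.5250
adj(I−A) = Cᵀ =
  [ 0.7200   0.1000   0.3800]
  [ 0.3075   0.6625   0.4175]
  [ 0.2175   0.2125   0.8075]
(I − A)⁻¹ = adj(I−A) / det(I−A) ≈
  [   1.3714     0.1905     0.7238]
  [   0.5857     1.2619     0.7952]
  [   0.4143     0.4048     1.5381]
First solve x = (I − A)⁻¹ d = adj(I−A)·d / det(I−A); in particular x_3 = (0.2175·200 + 0.2125·480 + 0.8075·200) / 0.5250 = 307.00 / 0.5250 ≈ 584.7619.
Intermediate flow from 2 to 3: z_23 = a_23 · x_3 = 0.35 × 307.00 / 0.5250 = 107.45 / 0.5250 ≈ 204.67.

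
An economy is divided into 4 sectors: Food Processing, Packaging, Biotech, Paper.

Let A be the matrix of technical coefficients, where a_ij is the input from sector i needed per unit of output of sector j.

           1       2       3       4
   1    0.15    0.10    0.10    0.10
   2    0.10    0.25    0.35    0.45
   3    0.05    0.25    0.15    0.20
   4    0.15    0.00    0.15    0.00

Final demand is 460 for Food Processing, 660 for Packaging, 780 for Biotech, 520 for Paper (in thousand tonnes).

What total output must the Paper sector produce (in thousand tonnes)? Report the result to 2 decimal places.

x_4 = 994.75

I − A =
  [   0.85    -0.10    -0.10    -0.10]
  [  -0.10     0.75    -0.35    -0.45]
  [  -0.05    -0.25     0.85    -0.20]
  [  -0.15     0.00    -0.15     1.00]
Compute the cofactors C_ij = (−1)^(i+j)·(3×3 minor ij) of I−A; the adjugate is their transpose:
adj(I−A) = Cᵀ =
  [ 0.510625   0.110750   0.128000   0.126500]
  [ 0.170750   0.675500   0.367875   0.394625]
  [ 0.101875   0.216750   0.609500   0.229625]
  [ 0.091875   0.049125   0.110625   0.451000]
det(I−A) = Σ_j (I−A)_1j·C_1j = (0.85)(0.510625) + (-0.10)(0.170750) + (-0.10)(0.101875) + (-0.10)(0.091875) = 0.39758125
(I − A)⁻¹ = adj(I−A) / det(I−A) ≈
  [   1.2843     0.2786     0.3219     0.3182]
  [   0.4295     1.6990     0.9253     0.9926]
  [   0.2562     0.5452     1.5330     0.5776]
  [   0.2311     0.1236     0.2782     1.1344]
x = (I − A)⁻¹ d = adj(I−A)·d / det(I−A), with det(I−A) = 0.39758125:
  x_1 = (0.510625·460 + 0.110750·660 + 0.128000·780 + 0.126500·520) / 0.39758125 = 473.6025 / 0.39758125 ≈ 1191.21
  x_2 = (0.170750·460 + 0.675500·660 + 0.367875·780 + 0.394625·520) / 0.39758125 = 1016.5225 / 0.39758125 ≈ 2556.77
  x_3 = (0.101875·460 + 0.216750·660 + 0.609500·780 + 0.229625·520) / 0.39758125 = 784.7325 / 0.39758125 ≈ 1973.77
  x_4 = (0.091875·460 + 0.049125·660 + 0.110625·780 + 0.451000·520) / 0.39758125 = 395.4925 / 0.39758125 ≈ 994.75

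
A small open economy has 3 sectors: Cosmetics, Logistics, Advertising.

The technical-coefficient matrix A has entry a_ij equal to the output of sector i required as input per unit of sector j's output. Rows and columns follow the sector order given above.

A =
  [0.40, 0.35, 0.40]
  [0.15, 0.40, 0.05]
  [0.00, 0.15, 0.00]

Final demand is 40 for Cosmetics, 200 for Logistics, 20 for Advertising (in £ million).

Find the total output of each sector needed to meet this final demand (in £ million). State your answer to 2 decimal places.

I − A =
  [   0.60    -0.35    -0.40]
  [  -0.15     0.60    -0.05]
  [   0.00    -0.15     1.00]
Cofactors of I−A, C_ij = (−1)^(i+j)·(minor ij) (rows/columns in the sector order above):
  C_11 = (0.60)(1.00) − (-0.05)(-0.15) = 0.5925
  C_12 = −[(-0.15)(1.00) − (-0.05)(0.00)] = 0.1500
  C_13 = (-0.15)(-0.15) − (0.60)(0.00) = 0.0225
  C_21 = −[(-0.35)(1.00) − (-0.40)(-0.15)] = 0.4100
  C_22 = (0.60)(1.00) − (-0.40)(0.00) = 0.6000
  C_23 = −[(0.60)(-0.15) − (-0.35)(0.00)] = 0.0900
  C_31 = (-0.35)(-0.05) − (-0.40)(0.60) = 0.2575
  C_32 = −[(0.60)(-0.05) − (-0.40)(-0.15)] = 0.0900
  C_33 = (0.60)(0.60) − (-0.35)(-0.15) = 0.3075
det(I−A) = Σ_j (I−A)_1j·C_1j = (0.60)(0.5925) + (-0.35)(0.1500) + (-0.40)(0.0225) = 0.2940
adj(I−A) = Cᵀ =
  [ 0.5925   0.4100   0.2575]
  [ 0.1500   0.6000   0.0900]
  [ 0.0225   0.0900   0.3075]
(I − A)⁻¹ = adj(I−A) / det(I−A) ≈
  [   2.0153     1.3946     0.8759]
  [   0.5102     2.0408     0.3061]
  [   0.0765     0.3061     1.0459]
x = (I − A)⁻¹ d = adj(I−A)·d / det(I−A), with det(I−A) = 0.2940:
  x_C = (0.5925·40 + 0.4100·200 + 0.2575·20) / 0.2940 = 110.85 / 0.2940 ≈ 377.04
  x_L = (0.1500·40 + 0.6000·200 + 0.0900·20) / 0.2940 = 127.80 / 0.2940 ≈ 434.69
  x_A = (0.0225·40 + 0.0900·200 + 0.3075·20) / 0.2940 = 25.05 / 0.2940 ≈ 85.20

x_C = 377.04, x_L = 434.69, x_A = 85.20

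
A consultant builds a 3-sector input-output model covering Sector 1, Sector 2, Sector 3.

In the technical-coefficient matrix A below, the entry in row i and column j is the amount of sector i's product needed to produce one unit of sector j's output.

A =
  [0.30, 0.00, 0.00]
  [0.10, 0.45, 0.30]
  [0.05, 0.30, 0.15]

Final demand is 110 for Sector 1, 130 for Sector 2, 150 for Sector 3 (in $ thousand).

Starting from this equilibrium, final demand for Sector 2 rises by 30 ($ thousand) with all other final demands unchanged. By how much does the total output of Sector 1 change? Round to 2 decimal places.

Δx_1 = 0.00

I − A =
  [   0.70     0.00     0.00]
  [  -0.10     0.55    -0.30]
  [  -0.05    -0.30     0.85]
Cofactors of I−A, C_ij = (−1)^(i+j)·(minor ij) (rows/columns in the sector order above):
  C_11 = (0.55)(0.85) − (-0.30)(-0.30) = 0.3775
  C_12 = −[(-0.10)(0.85) − (-0.30)(-0.05)] = 0.1000
  C_13 = (-0.10)(-0.30) − (0.55)(-0.05) = 0.0575
  C_21 = −[(0.00)(0.85) − (0.00)(-0.30)] = 0.0000
  C_22 = (0.70)(0.85) − (0.00)(-0.05) = 0.5950
  C_23 = −[(0.70)(-0.30) − (0.00)(-0.05)] = 0.2100
  C_31 = (0.00)(-0.30) − (0.00)(0.55) = 0.0000
  C_32 = −[(0.70)(-0.30) − (0.00)(-0.10)] = 0.2100
  C_33 = (0.70)(0.55) − (0.00)(-0.10) = 0.3850
det(I−A) = Σ_j (I−A)_1j·C_1j = (0.70)(0.3775) + (0.00)(0.1000) + (0.00)(0.0575) = 0.26425
adj(I−A) = Cᵀ =
  [ 0.3775   0.0000   0.0000]
  [ 0.1000   0.5950   0.2100]
  [ 0.0575   0.2100   0.3850]
(I − A)⁻¹ = adj(I−A) / det(I−A) ≈
  [   1.4286     0.0000     0.0000]
  [   0.3784     2.2517     0.7947]
  [   0.2176     0.7947     1.4570]
Δx = (I − A)⁻¹ Δd with Δd having +30 in the Sector 2 component and 0 elsewhere.
So Δx_1 = L_12 · (+30), where L_12 = adj(I−A)_12 / det(I−A) = 0.0000 / 0.26425.
Δx_1 = 0.0000 × (+30) / 0.26425 = 0.00 / 0.26425 = 0.00.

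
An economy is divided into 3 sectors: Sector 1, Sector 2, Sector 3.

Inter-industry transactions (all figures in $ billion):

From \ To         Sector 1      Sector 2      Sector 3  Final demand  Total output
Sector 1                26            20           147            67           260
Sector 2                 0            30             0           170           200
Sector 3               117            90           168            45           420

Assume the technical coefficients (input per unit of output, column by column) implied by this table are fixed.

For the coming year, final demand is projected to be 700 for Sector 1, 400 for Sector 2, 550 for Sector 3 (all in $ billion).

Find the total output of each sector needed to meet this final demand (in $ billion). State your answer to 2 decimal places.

x_1 = 1868.90, x_2 = 470.59, x_3 = 2671.28

Technical coefficients a_ij = z_ij / X_j:
  a_11 = 26/260 = 0.10, a_21 = 0/260 = 0.00, a_31 = 117/260 = 0.45
  a_12 = 20/200 = 0.10, a_22 = 30/200 = 0.15, a_32 = 90/200 = 0.45
  a_13 = 147/420 = 0.35, a_23 = 0/420 = 0.00, a_33 = 168/420 = 0.40
I − A =
  [   0.90    -0.10    -0.35]
  [   0.00     0.85     0.00]
  [  -0.45    -0.45     0.60]
Cofactors of I−A, C_ij = (−1)^(i+j)·(minor ij) (rows/columns in the sector order above):
  C_11 = (0.85)(0.60) − (0.00)(-0.45) = 0.5100
  C_12 = −[(0.00)(0.60) − (0.00)(-0.45)] = 0.0000
  C_13 = (0.00)(-0.45) − (0.85)(-0.45) = 0.3825
  C_21 = −[(-0.10)(0.60) − (-0.35)(-0.45)] = 0.2175
  C_22 = (0.90)(0.60) − (-0.35)(-0.45) = 0.3825
  C_23 = −[(0.90)(-0.45) − (-0.10)(-0.45)] = 0.4500
  C_31 = (-0.10)(0.00) − (-0.35)(0.85) = 0.2975
  C_32 = −[(0.90)(0.00) − (-0.35)(0.00)] = 0.0000
  C_33 = (0.90)(0.85) − (-0.10)(0.00) = 0.7650
det(I−A) = Σ_j (I−A)_1j·C_1j = (0.90)(0.5100) + (-0.10)(0.0000) + (-0.35)(0.3825) = 0.325125
adj(I−A) = Cᵀ =
  [ 0.5100   0.2175   0.2975]
  [ 0.0000   0.3825   0.0000]
  [ 0.3825   0.4500   0.7650]
(I − A)⁻¹ = adj(I−A) / det(I−A) ≈
  [   1.5686     0.6690     0.9150]
  [   0.0000     1.1765     0.0000]
  [   1.1765     1.3841     2.3529]
x = (I − A)⁻¹ d = adj(I−A)·d / det(I−A), with det(I−A) = 0.325125:
  x_1 = (0.5100·700 + 0.2175·400 + 0.2975·550) / 0.325125 = 607.625 / 0.325125 ≈ 1868.90
  x_2 = (0.0000·700 + 0.3825·400 + 0.0000·550) / 0.325125 = 153.00 / 0.325125 ≈ 470.59
  x_3 = (0.3825·700 + 0.4500·400 + 0.7650·550) / 0.325125 = 868.50 / 0.325125 ≈ 2671.28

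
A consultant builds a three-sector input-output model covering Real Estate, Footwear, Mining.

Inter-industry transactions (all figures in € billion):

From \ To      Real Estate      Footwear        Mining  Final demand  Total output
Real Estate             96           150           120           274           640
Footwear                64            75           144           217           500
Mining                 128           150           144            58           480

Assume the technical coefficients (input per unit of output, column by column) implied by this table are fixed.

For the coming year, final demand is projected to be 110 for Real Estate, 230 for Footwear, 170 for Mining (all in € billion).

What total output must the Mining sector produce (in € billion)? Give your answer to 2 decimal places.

x_3 = 623.59

Technical coefficients a_ij = z_ij / X_j:
  a_11 = 96/640 = 0.15, a_21 = 64/640 = 0.10, a_31 = 128/640 = 0.20
  a_12 = 150/500 = 0.30, a_22 = 75/500 = 0.15, a_32 = 150/500 = 0.30
  a_13 = 120/480 = 0.25, a_23 = 144/480 = 0.30, a_33 = 144/480 = 0.30
I − A =
  [   0.85    -0.30    -0.25]
  [  -0.10     0.85    -0.30]
  [  -0.20    -0.30     0.70]
Cofactors of I−A, C_ij = (−1)^(i+j)·(minor ij) (rows/columns in the sector order above):
  C_11 = (0.85)(0.70) − (-0.30)(-0.30) = 0.5050
  C_12 = −[(-0.10)(0.70) − (-0.30)(-0.20)] = 0.1300
  C_13 = (-0.10)(-0.30) − (0.85)(-0.20) = 0.2000
  C_21 = −[(-0.30)(0.70) − (-0.25)(-0.30)] = 0.2850
  C_22 = (0.85)(0.70) − (-0.25)(-0.20) = 0.5450
  C_23 = −[(0.85)(-0.30) − (-0.30)(-0.20)] = 0.3150
  C_31 = (-0.30)(-0.30) − (-0.25)(0.85) = 0.3025
  C_32 = −[(0.85)(-0.30) − (-0.25)(-0.10)] = 0.2800
  C_33 = (0.85)(0.85) − (-0.30)(-0.10) = 0.6925
det(I−A) = Σ_j (I−A)_1j·C_1j = (0.85)(0.5050) + (-0.30)(0.1300) + (-0.25)(0.2000) = 0.34025
adj(I−A) = Cᵀ =
  [ 0.5050   0.2850   0.3025]
  [ 0.1300   0.5450   0.2800]
  [ 0.2000   0.3150   0.6925]
(I − A)⁻¹ = adj(I−A) / det(I−A) ≈
  [   1.4842     0.8376     0.8891]
  [   0.3821     1.6018     0.8229]
  [   0.5878     0.9258     2.0353]
x = (I − A)⁻¹ d = adj(I−A)·d / det(I−A), with det(I−A) = 0.34025:
  x_1 = (0.5050·110 + 0.2850·230 + 0.3025·170) / 0.34025 = 172.525 / 0.34025 ≈ 507.05
  x_2 = (0.1300·110 + 0.5450·230 + 0.2800·170) / 0.34025 = 187.25 / 0.34025 ≈ 550.33
  x_3 = (0.2000·110 + 0.3150·230 + 0.6925·170) / 0.34025 = 212.175 / 0.34025 ≈ 623.59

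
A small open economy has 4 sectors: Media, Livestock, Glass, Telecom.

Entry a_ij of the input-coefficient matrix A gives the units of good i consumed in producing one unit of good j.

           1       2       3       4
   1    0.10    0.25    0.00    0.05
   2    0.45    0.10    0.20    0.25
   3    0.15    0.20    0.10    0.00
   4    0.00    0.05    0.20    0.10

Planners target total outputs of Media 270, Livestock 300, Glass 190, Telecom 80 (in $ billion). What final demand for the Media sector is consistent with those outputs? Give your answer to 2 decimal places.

d_1 = 164.00

I − A =
  [   0.90    -0.25     0.00    -0.05]
  [  -0.45     0.90    -0.20    -0.25]
  [  -0.15    -0.20     0.90     0.00]
  [   0.00    -0.05    -0.20     0.90]
d = (I − A) x:
  d_1 = (+0.90)·270 + (-0.25)·300 + (+0.00)·190 + (-0.05)·80 = 164.00
  d_2 = (-0.45)·270 + (+0.90)·300 + (-0.20)·190 + (-0.25)·80 = 90.50
  d_3 = (-0.15)·270 + (-0.20)·300 + (+0.90)·190 + (+0.00)·80 = 70.50
  d_4 = (+0.00)·270 + (-0.05)·300 + (-0.20)·190 + (+0.90)·80 = 19.00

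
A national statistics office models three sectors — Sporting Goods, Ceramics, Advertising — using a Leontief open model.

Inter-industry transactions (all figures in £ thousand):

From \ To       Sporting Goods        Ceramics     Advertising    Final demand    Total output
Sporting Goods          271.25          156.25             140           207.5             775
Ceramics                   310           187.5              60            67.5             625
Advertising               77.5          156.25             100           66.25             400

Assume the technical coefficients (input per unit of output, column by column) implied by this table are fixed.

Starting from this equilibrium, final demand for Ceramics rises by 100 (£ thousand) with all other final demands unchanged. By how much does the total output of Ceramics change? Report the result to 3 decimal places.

Δx_C = 253.324

Technical coefficients a_ij = z_ij / X_j:
  a_SS = 271.25/775 = 0.35, a_CS = 310/775 = 0.40, a_AS = 77.5/775 = 0.10
  a_SC = 156.25/625 = 0.25, a_CC = 187.5/625 = 0.30, a_AC = 156.25/625 = 0.25
  a_SA = 140/400 = 0.35, a_CA = 60/400 = 0.15, a_AA = 100/400 = 0.25
I − A =
  [   0.65    -0.25    -0.35]
  [  -0.40     0.70    -0.15]
  [  -0.10    -0.25     0.75]
Cofactors of I−A, C_ij = (−1)^(i+j)·(minor ij) (rows/columns in the sector order above):
  C_11 = (0.70)(0.75) − (-0.15)(-0.25) = 0.4875
  C_12 = −[(-0.40)(0.75) − (-0.15)(-0.10)] = 0.3150
  C_13 = (-0.40)(-0.25) − (0.70)(-0.10) = 0.1700
  C_21 = −[(-0.25)(0.75) − (-0.35)(-0.25)] = 0.2750
  C_22 = (0.65)(0.75) − (-0.35)(-0.10) = 0.4525
  C_23 = −[(0.65)(-0.25) − (-0.25)(-0.10)] = 0.1875
  C_31 = (-0.25)(-0.15) − (-0.35)(0.70) = 0.2825
  C_32 = −[(0.65)(-0.15) − (-0.35)(-0.40)] = 0.2375
  C_33 = (0.65)(0.70) − (-0.25)(-0.40) = 0.3550
det(I−A) = Σ_j (I−A)_1j·C_1j = (0.65)(0.4875) + (-0.25)(0.3150) + (-0.35)(0.1700) = 0.178625
adj(I−A) = Cᵀ =
  [ 0.4875   0.2750   0.2825]
  [ 0.3150   0.4525   0.2375]
  [ 0.1700   0.1875   0.3550]
(I − A)⁻¹ = adj(I−A) / det(I−A) ≈
  [   2.7292     1.5395     1.5815]
  [   1.7635     2.5332     1.3296]
  [   0.9517     1.0497     1.9874]
Δx = (I − A)⁻¹ Δd with Δd having +100 in the Ceramics component and 0 elsewhere.
So Δx_C = L_CC · (+100), where L_CC = adj(I−A)_CC / det(I−A) = 0.4525 / 0.178625.
Δx_C = 0.4525 × (+100) / 0.178625 = 45.25 / 0.178625 ≈ 253.324.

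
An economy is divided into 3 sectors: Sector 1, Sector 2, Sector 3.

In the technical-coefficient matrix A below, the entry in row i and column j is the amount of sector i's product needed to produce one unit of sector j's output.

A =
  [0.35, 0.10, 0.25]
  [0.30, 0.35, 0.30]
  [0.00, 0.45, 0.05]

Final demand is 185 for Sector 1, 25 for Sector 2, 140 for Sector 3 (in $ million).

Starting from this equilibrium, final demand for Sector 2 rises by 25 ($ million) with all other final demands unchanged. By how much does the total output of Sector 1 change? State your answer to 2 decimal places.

Δx_1 = 20.64

I − A =
  [   0.65    -0.10    -0.25]
  [  -0.30     0.65    -0.30]
  [   0.00    -0.45     0.95]
Cofactors of I−A, C_ij = (−1)^(i+j)·(minor ij) (rows/columns in the sector order above):
  C_11 = (0.65)(0.95) − (-0.30)(-0.45) = 0.4825
  C_12 = −[(-0.30)(0.95) − (-0.30)(0.00)] = 0.2850
  C_13 = (-0.30)(-0.45) − (0.65)(0.00) = 0.1350
  C_21 = −[(-0.10)(0.95) − (-0.25)(-0.45)] = 0.2075
  C_22 = (0.65)(0.95) − (-0.25)(0.00) = 0.6175
  C_23 = −[(0.65)(-0.45) − (-0.10)(0.00)] = 0.2925
  C_31 = (-0.10)(-0.30) − (-0.25)(0.65) = 0.1925
  C_32 = −[(0.65)(-0.30) − (-0.25)(-0.30)] = 0.2700
  C_33 = (0.65)(0.65) − (-0.10)(-0.30) = 0.3925
det(I−A) = Σ_j (I−A)_1j·C_1j = (0.65)(0.4825) + (-0.10)(0.2850) + (-0.25)(0.1350) = 0.251375
adj(I−A) = Cᵀ =
  [ 0.4825   0.2075   0.1925]
  [ 0.2850   0.6175   0.2700]
  [ 0.1350   0.2925   0.3925]
(I − A)⁻¹ = adj(I−A) / det(I−A) ≈
  [   1.9194     0.8255     0.7658]
  [   1.1338     2.4565     1.0741]
  [   0.5370     1.1636     1.5614]
Δx = (I − A)⁻¹ Δd with Δd having +25 in the Sector 2 component and 0 elsewhere.
So Δx_1 = L_12 · (+25), where L_12 = adj(I−A)_12 / det(I−A) = 0.2075 / 0.251375.
Δx_1 = 0.2075 × (+25) / 0.251375 = 5.1875 / 0.251375 ≈ 20.64.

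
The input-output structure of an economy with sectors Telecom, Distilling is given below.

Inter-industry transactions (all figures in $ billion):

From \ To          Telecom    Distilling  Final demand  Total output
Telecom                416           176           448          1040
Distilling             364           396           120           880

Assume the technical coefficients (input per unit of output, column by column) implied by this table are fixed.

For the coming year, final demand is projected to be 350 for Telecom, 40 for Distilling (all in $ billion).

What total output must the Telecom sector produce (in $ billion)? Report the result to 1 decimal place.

x_T = 771.2

Technical coefficients a_ij = z_ij / X_j:
  a_TT = 416/1040 = 0.40, a_DT = 364/1040 = 0.35
  a_TD = 176/880 = 0.20, a_DD = 396/880 = 0.45
I − A =
  [   0.60    -0.20]
  [  -0.35     0.55]
det(I−A) = (0.60)(0.55) − (-0.20)(-0.35) = 0.2600
adj(I−A) = [[0.55, 0.20], [0.35, 0.60]]
(I − A)⁻¹ = adj(I−A) / det(I−A) ≈
  [   2.1154     0.7692]
  [   1.3462     2.3077]
x = (I − A)⁻¹ d = adj(I−A)·d / det(I−A), with det(I−A) = 0.2600:
  x_T = (0.55·350 + 0.20·40) / 0.2600 = 200.50 / 0.2600 ≈ 771.2
  x_D = (0.35·350 + 0.60·40) / 0.2600 = 146.50 / 0.2600 ≈ 563.5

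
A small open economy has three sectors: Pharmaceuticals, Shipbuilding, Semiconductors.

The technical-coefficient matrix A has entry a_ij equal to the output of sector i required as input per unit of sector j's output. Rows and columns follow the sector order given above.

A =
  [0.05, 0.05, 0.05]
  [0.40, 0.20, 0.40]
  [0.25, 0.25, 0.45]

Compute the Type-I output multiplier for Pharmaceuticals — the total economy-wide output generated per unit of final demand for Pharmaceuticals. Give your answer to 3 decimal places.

m_1 = 3.288

I − A =
  [   0.95    -0.05    -0.05]
  [  -0.40     0.80    -0.40]
  [  -0.25    -0.25     0.55]
Cofactors of I−A, C_ij = (−1)^(i+j)·(minor ij) (rows/columns in the sector order above):
  C_11 = (0.80)(0.55) − (-0.40)(-0.25) = 0.3400
  C_12 = −[(-0.40)(0.55) − (-0.40)(-0.25)] = 0.3200
  C_13 = (-0.40)(-0.25) − (0.80)(-0.25) = 0.3000
  C_21 = −[(-0.05)(0.55) − (-0.05)(-0.25)] = 0.0400
  C_22 = (0.95)(0.55) − (-0.05)(-0.25) = 0.5100
  C_23 = −[(0.95)(-0.25) − (-0.05)(-0.25)] = 0.2500
  C_31 = (-0.05)(-0.40) − (-0.05)(0.80) = 0.0600
  C_32 = −[(0.95)(-0.40) − (-0.05)(-0.40)] = 0.4000
  C_33 = (0.95)(0.80) − (-0.05)(-0.40) = 0.7400
det(I−A) = Σ_j (I−A)_1j·C_1j = (0.95)(0.3400) + (-0.05)(0.3200) + (-0.05)(0.3000) = 0.2920
adj(I−A) = Cᵀ =
  [ 0.3400   0.0400   0.0600]
  [ 0.3200   0.5100   0.4000]
  [ 0.3000   0.2500   0.7400]
(I − A)⁻¹ = adj(I−A) / det(I−A) ≈
  [   1.1644     0.1370     0.2055]
  [   1.0959     1.7466     1.3699]
  [   1.0274     0.8562     2.5342]
The output multiplier for sector j is the column-j sum of the Leontief inverse (I − A)⁻¹ = adj(I−A) / det(I−A).
Column 1 of adj(I−A): (0.3400, 0.3200, 0.3000); det(I−A) = 0.2920.
m_1 = (0.3400 + 0.3200 + 0.3000) / 0.2920 = 0.96 / 0.2920 ≈ 3.288.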